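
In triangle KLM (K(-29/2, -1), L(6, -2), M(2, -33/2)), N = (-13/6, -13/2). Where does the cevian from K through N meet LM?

(4, -37/4)

Barycentric coordinates of N with respect to KLM: (1/3, 1/3, 1/3).
On side LM the K-coordinate is zero; dropping N's K-weight 1/3 and renormalizing the remaining 1/3 : 1/3 gives weights 1/2, 1/2 on L, M.
J = (1/2)·(6, -2) + (1/2)·(2, -33/2) = (4, -37/4).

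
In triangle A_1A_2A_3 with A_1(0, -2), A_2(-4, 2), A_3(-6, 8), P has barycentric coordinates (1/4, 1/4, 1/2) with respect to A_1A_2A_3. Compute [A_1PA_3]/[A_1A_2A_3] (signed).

1/4

The signed ratio [A_1PA_3]/[A_1A_2A_3] equals the barycentric coordinate of P at vertex A_2, which is 1/4.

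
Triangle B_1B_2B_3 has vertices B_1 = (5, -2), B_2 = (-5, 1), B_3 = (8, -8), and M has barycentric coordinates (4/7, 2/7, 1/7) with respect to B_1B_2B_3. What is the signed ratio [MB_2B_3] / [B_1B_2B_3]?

4/7

The signed ratio [MB_2B_3]/[B_1B_2B_3] equals the barycentric coordinate of M at vertex B_1, which is 4/7.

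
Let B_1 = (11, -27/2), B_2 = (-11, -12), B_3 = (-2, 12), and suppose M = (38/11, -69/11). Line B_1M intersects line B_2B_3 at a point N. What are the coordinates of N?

(-28/5, 12/5)

Barycentric coordinates of M with respect to B_1B_2B_3: (6/11, 2/11, 3/11).
On side B_2B_3 the B_1-coordinate is zero; dropping M's B_1-weight 6/11 and renormalizing the remaining 2/11 : 3/11 gives weights 2/5, 3/5 on B_2, B_3.
N = (2/5)·(-11, -12) + (3/5)·(-2, 12) = (-28/5, 12/5).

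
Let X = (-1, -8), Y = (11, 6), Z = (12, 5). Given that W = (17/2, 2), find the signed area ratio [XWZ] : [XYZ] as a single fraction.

[XYZ] = ½·((-1)·(6−5) + 11·(5−(-8)) + 12·(-8−6)) = ½·(-1 + 143 − 168) = -13.
[XWZ] = ½·((-1)·(2−5) + (17/2)·(5−(-8)) + 12·(-8−2)) = ½·(3 + 221/2 − 120) = -13/4, so the ratio is (-13/4)/(-13) = 1/4.

1/4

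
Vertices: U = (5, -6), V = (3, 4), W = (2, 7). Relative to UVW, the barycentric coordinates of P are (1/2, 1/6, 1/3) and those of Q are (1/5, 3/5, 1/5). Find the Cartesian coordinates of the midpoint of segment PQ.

(103/30, 13/10)

Barycentric coordinates of the midpoint are the average: (7/20, 23/60, 4/15).
Converting: (7/20)·U + (23/60)·V + (4/15)·W = (103/30, 13/10).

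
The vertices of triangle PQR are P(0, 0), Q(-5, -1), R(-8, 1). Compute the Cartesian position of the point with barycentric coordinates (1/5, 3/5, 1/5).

(-23/5, -2/5)

S = (1/5)·P + (3/5)·Q + (1/5)·R.
x-coordinate: (1/5)·0 + (3/5)·(-5) + (1/5)·(-8) = -23/5.
y-coordinate: (1/5)·0 + (3/5)·(-1) + (1/5)·1 = -2/5.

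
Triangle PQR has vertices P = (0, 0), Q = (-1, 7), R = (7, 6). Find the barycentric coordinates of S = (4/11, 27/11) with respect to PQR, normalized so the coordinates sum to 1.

Signed area of the reference triangle: [PQR] = ½·(0·(7−6) + (-1)·(6−0) + 7·(0−7)) = ½·(0 − 6 − 49) = -55/2.
[SQR] = ½·((4/11)·(7−6) + (-1)·(6−(27/11)) + 7·(27/11−7)) = ½·(4/11 − 39/11 − 350/11) = -35/2, so the P-coordinate is (-35/2)/(-55/2) = 7/11.
[PSR] = ½·(0·(27/11−6) + (4/11)·(6−0) + 7·(0−(27/11))) = ½·(0 + 24/11 − 189/11) = -15/2, so the Q-coordinate is 3/11.
[PQS] = ½·(0·(7−(27/11)) + (-1)·(27/11−0) + (4/11)·(0−7)) = ½·(0 − 27/11 − 28/11) = -5/2, so the R-coordinate is 1/11.

(7/11, 3/11, 1/11)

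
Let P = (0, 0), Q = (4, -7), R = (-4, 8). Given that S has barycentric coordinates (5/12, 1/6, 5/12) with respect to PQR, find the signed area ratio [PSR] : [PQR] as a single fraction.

The signed ratio [PSR]/[PQR] equals the barycentric coordinate of S at vertex Q, which is 1/6.

1/6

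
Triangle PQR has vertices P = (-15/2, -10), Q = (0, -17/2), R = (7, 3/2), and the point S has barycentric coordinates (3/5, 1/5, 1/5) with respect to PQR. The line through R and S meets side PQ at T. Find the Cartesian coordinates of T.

(-45/8, -77/8)

Line RS meets PQ where the R-coordinate vanishes; zeroing S's R-weight and renormalizing leaves P, Q-weights 3/5 : 1/5 → (3/4, 1/4).
So T = (3/4)·P + (1/4)·Q = (-45/8, -77/8).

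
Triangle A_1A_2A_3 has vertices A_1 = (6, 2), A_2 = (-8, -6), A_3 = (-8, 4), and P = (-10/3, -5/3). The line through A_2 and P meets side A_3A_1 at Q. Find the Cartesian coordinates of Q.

Barycentric coordinates of P with respect to A_1A_2A_3: (1/3, 1/2, 1/6).
On side A_3A_1 the A_2-coordinate is zero; dropping P's A_2-weight 1/2 and renormalizing the remaining 1/6 : 1/3 gives weights 1/3, 2/3 on A_3, A_1.
Q = (1/3)·(-8, 4) + (2/3)·(6, 2) = (4/3, 8/3).

(4/3, 8/3)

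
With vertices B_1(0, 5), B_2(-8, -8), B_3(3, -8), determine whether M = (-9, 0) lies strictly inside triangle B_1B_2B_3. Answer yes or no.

no

Barycentric coordinates of M: (8/13, 12/13, -7/13).
The three coordinates are positive, positive, negative; a point is interior exactly when all three are positive.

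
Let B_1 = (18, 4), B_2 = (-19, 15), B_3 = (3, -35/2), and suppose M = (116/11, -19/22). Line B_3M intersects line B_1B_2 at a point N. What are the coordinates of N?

(107/8, 43/8)

Barycentric coordinates of M with respect to B_1B_2B_3: (7/11, 1/11, 3/11).
On side B_1B_2 the B_3-coordinate is zero; dropping M's B_3-weight 3/11 and renormalizing the remaining 7/11 : 1/11 gives weights 7/8, 1/8 on B_1, B_2.
N = (7/8)·(18, 4) + (1/8)·(-19, 15) = (107/8, 43/8).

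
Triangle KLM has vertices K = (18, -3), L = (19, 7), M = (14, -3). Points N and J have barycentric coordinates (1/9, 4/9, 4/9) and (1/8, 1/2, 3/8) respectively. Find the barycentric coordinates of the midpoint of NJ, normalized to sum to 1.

(17/144, 17/36, 59/144)

Since both coordinate triples sum to 1, the midpoint's barycentrics are the componentwise average.
(1/9+1/8)/2 = 17/144; similarly 17/36 and 59/144.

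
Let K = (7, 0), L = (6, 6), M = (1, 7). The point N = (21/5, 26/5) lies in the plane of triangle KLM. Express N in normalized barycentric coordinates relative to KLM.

Signed area of the reference triangle: [KLM] = ½·(7·(6−7) + 6·(7−0) + 1·(0−6)) = ½·(-7 + 42 − 6) = 29/2.
[NLM] = ½·((21/5)·(6−7) + 6·(7−(26/5)) + 1·(26/5−6)) = ½·(-21/5 + 54/5 − 4/5) = 29/10, so the K-coordinate is (29/10)/(29/2) = 1/5.
[KNM] = ½·(7·(26/5−7) + (21/5)·(7−0) + 1·(0−(26/5))) = ½·(-63/5 + 147/5 − 26/5) = 29/5, so the L-coordinate is 2/5.
[KLN] = ½·(7·(6−(26/5)) + 6·(26/5−0) + (21/5)·(0−6)) = ½·(28/5 + 156/5 − 126/5) = 29/5, so the M-coordinate is 2/5.

(1/5, 2/5, 2/5)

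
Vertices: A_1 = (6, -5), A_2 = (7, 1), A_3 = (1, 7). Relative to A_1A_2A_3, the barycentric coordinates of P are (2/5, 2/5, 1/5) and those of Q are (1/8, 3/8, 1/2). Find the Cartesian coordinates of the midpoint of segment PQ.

(371/80, 61/40)

Barycentric coordinates of the midpoint are the average: (21/80, 31/80, 7/20).
Converting: (21/80)·A_1 + (31/80)·A_2 + (7/20)·A_3 = (371/80, 61/40).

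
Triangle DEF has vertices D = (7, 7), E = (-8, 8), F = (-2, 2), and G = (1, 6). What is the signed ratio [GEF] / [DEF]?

1/2

[DEF] = ½·(7·(8−2) + (-8)·(2−7) + (-2)·(7−8)) = ½·(42 + 40 + 2) = 42.
[GEF] = ½·(1·(8−2) + (-8)·(2−6) + (-2)·(6−8)) = ½·(6 + 32 + 4) = 21, so the ratio is 21/42 = 1/2.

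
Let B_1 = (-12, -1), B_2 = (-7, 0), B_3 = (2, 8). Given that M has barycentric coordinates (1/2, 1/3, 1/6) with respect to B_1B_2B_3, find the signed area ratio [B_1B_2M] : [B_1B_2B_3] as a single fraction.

1/6

The signed ratio [B_1B_2M]/[B_1B_2B_3] equals the barycentric coordinate of M at vertex B_3, which is 1/6.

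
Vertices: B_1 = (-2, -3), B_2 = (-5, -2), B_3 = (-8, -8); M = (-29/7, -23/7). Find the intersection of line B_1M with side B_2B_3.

(-23/4, -7/2)

Barycentric coordinates of M with respect to B_1B_2B_3: (3/7, 3/7, 1/7).
On side B_2B_3 the B_1-coordinate is zero; dropping M's B_1-weight 3/7 and renormalizing the remaining 3/7 : 1/7 gives weights 3/4, 1/4 on B_2, B_3.
N = (3/4)·(-5, -2) + (1/4)·(-8, -8) = (-23/4, -7/2).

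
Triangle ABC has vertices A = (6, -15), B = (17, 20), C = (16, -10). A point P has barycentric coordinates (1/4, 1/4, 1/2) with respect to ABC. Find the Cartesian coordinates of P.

(55/4, -15/4)

P = (1/4)·A + (1/4)·B + (1/2)·C.
x-coordinate: (1/4)·6 + (1/4)·17 + (1/2)·16 = 55/4.
y-coordinate: (1/4)·(-15) + (1/4)·20 + (1/2)·(-10) = -15/4.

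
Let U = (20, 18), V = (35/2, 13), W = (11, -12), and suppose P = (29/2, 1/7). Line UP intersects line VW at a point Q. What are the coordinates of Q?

Barycentric coordinates of P with respect to UVW: (2/7, 1/7, 4/7).
On side VW the U-coordinate is zero; dropping P's U-weight 2/7 and renormalizing the remaining 1/7 : 4/7 gives weights 1/5, 4/5 on V, W.
Q = (1/5)·(35/2, 13) + (4/5)·(11, -12) = (123/10, -7).

(123/10, -7)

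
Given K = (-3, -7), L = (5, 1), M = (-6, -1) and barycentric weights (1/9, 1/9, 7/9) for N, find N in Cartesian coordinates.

N = (1/9)·K + (1/9)·L + (7/9)·M.
x-coordinate: (1/9)·(-3) + (1/9)·5 + (7/9)·(-6) = -40/9.
y-coordinate: (1/9)·(-7) + (1/9)·1 + (7/9)·(-1) = -13/9.

(-40/9, -13/9)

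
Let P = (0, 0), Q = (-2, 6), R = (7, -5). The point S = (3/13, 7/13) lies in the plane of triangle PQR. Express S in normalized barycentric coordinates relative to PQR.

Signed area of the reference triangle: [PQR] = ½·(0·(6−(-5)) + (-2)·(-5−0) + 7·(0−6)) = ½·(0 + 10 − 42) = -16.
[SQR] = ½·((3/13)·(6−(-5)) + (-2)·(-5−(7/13)) + 7·(7/13−6)) = ½·(33/13 + 144/13 − 497/13) = -160/13, so the P-coordinate is (-160/13)/(-16) = 10/13.
[PSR] = ½·(0·(7/13−(-5)) + (3/13)·(-5−0) + 7·(0−(7/13))) = ½·(0 − 15/13 − 49/13) = -32/13, so the Q-coordinate is 2/13.
[PQS] = ½·(0·(6−(7/13)) + (-2)·(7/13−0) + (3/13)·(0−6)) = ½·(0 − 14/13 − 18/13) = -16/13, so the R-coordinate is 1/13.

(10/13, 2/13, 1/13)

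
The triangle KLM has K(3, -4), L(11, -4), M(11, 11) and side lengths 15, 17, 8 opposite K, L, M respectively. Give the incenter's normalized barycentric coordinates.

The incenter has barycentric coordinates proportional to the opposite side lengths: (15 : 17 : 8).
Normalizing by 15+17+8 = 40 gives (3/8, 17/40, 1/5).

(3/8, 17/40, 1/5)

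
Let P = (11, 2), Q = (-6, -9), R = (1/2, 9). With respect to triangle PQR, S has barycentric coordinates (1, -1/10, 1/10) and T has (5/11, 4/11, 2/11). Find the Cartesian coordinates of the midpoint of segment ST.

(3203/440, 169/110)

Barycentric coordinates of the midpoint are the average: (8/11, 29/220, 31/220).
Converting: (8/11)·P + (29/220)·Q + (31/220)·R = (3203/440, 169/110).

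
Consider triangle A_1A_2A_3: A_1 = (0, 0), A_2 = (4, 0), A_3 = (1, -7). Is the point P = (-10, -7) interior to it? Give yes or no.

Barycentric coordinates of P: (11/4, -11/4, 1).
The three coordinates are positive, negative, positive; a point is interior exactly when all three are positive.

no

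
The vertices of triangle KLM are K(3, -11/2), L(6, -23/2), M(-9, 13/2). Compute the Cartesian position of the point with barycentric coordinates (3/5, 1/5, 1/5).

(6/5, -43/10)

N = (3/5)·K + (1/5)·L + (1/5)·M.
x-coordinate: (3/5)·3 + (1/5)·6 + (1/5)·(-9) = 6/5.
y-coordinate: (3/5)·(-11/2) + (1/5)·(-23/2) + (1/5)·(13/2) = -43/10.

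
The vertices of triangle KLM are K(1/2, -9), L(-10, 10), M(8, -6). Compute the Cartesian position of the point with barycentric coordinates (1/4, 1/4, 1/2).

N = (1/4)·K + (1/4)·L + (1/2)·M.
x-coordinate: (1/4)·(1/2) + (1/4)·(-10) + (1/2)·8 = 13/8.
y-coordinate: (1/4)·(-9) + (1/4)·10 + (1/2)·(-6) = -11/4.

(13/8, -11/4)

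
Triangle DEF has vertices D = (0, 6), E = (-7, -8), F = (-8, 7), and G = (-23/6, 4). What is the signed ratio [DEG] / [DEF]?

[DEF] = ½·(0·(-8−7) + (-7)·(7−6) + (-8)·(6−(-8))) = ½·(0 − 7 − 112) = -119/2.
[DEG] = ½·(0·(-8−4) + (-7)·(4−6) + (-23/6)·(6−(-8))) = ½·(0 + 14 − 161/3) = -119/6, so the ratio is (-119/6)/(-119/2) = 1/3.

1/3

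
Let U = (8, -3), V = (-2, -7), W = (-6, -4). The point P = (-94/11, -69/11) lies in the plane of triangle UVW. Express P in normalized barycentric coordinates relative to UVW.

Signed area of the reference triangle: [UVW] = ½·(8·(-7−(-4)) + (-2)·(-4−(-3)) + (-6)·(-3−(-7))) = ½·(-24 + 2 − 24) = -23.
[PVW] = ½·((-94/11)·(-7−(-4)) + (-2)·(-4−(-69/11)) + (-6)·(-69/11−(-7))) = ½·(282/11 − 50/11 − 48/11) = 92/11, so the U-coordinate is (92/11)/(-23) = -4/11.
[UPW] = ½·(8·(-69/11−(-4)) + (-94/11)·(-4−(-3)) + (-6)·(-3−(-69/11))) = ½·(-200/11 + 94/11 − 216/11) = -161/11, so the V-coordinate is 7/11.
[UVP] = ½·(8·(-7−(-69/11)) + (-2)·(-69/11−(-3)) + (-94/11)·(-3−(-7))) = ½·(-64/11 + 72/11 − 376/11) = -184/11, so the W-coordinate is 8/11.
Check: -4/11 + 7/11 + 8/11 = 1.

(-4/11, 7/11, 8/11)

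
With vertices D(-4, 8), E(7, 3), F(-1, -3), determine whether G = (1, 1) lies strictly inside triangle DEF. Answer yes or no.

Barycentric coordinates of G: (10/53, 17/53, 26/53).
The three coordinates are positive, positive, positive; a point is interior exactly when all three are positive.

yes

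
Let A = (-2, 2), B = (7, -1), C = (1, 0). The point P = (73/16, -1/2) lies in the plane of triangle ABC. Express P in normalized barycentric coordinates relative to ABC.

(1/16, 5/8, 5/16)

Signed area of the reference triangle: [ABC] = ½·((-2)·(-1−0) + 7·(0−2) + 1·(2−(-1))) = ½·(2 − 14 + 3) = -9/2.
[PBC] = ½·((73/16)·(-1−0) + 7·(0−(-1/2)) + 1·(-1/2−(-1))) = ½·(-73/16 + 7/2 + 1/2) = -9/32, so the A-coordinate is (-9/32)/(-9/2) = 1/16.
[APC] = ½·((-2)·(-1/2−0) + (73/16)·(0−2) + 1·(2−(-1/2))) = ½·(1 − 73/8 + 5/2) = -45/16, so the B-coordinate is 5/8.
[ABP] = ½·((-2)·(-1−(-1/2)) + 7·(-1/2−2) + (73/16)·(2−(-1))) = ½·(1 − 35/2 + 219/16) = -45/32, so the C-coordinate is 5/16.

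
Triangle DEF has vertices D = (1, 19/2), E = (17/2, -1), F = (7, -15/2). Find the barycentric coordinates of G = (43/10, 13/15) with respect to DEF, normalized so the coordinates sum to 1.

(7/15, 1/15, 7/15)

Signed area of the reference triangle: [DEF] = ½·(1·(-1−(-15/2)) + (17/2)·(-15/2−(19/2)) + 7·(19/2−(-1))) = ½·(13/2 − 289/2 + 147/2) = -129/4.
[GEF] = ½·((43/10)·(-1−(-15/2)) + (17/2)·(-15/2−(13/15)) + 7·(13/15−(-1))) = ½·(559/20 − 4267/60 + 196/15) = -301/20, so the D-coordinate is (-301/20)/(-129/4) = 7/15.
[DGF] = ½·(1·(13/15−(-15/2)) + (43/10)·(-15/2−(19/2)) + 7·(19/2−(13/15))) = ½·(251/30 − 731/10 + 1813/30) = -43/20, so the E-coordinate is 1/15.
[DEG] = ½·(1·(-1−(13/15)) + (17/2)·(13/15−(19/2)) + (43/10)·(19/2−(-1))) = ½·(-28/15 − 4403/60 + 903/20) = -301/20, so the F-coordinate is 7/15.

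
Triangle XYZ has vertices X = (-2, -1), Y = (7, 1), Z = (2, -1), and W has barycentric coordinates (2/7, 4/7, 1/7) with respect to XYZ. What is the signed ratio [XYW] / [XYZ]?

The signed ratio [XYW]/[XYZ] equals the barycentric coordinate of W at vertex Z, which is 1/7.

1/7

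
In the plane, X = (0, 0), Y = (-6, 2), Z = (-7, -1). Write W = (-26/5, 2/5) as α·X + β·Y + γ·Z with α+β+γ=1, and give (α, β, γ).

(1/5, 2/5, 2/5)

Signed area of the reference triangle: [XYZ] = ½·(0·(2−(-1)) + (-6)·(-1−0) + (-7)·(0−2)) = ½·(0 + 6 + 14) = 10.
[WYZ] = ½·((-26/5)·(2−(-1)) + (-6)·(-1−(2/5)) + (-7)·(2/5−2)) = ½·(-78/5 + 42/5 + 56/5) = 2, so the X-coordinate is 2/10 = 1/5.
[XWZ] = ½·(0·(2/5−(-1)) + (-26/5)·(-1−0) + (-7)·(0−(2/5))) = ½·(0 + 26/5 + 14/5) = 4, so the Y-coordinate is 2/5.
[XYW] = ½·(0·(2−(2/5)) + (-6)·(2/5−0) + (-26/5)·(0−2)) = ½·(0 − 12/5 + 52/5) = 4, so the Z-coordinate is 2/5.
Check: 1/5 + 2/5 + 2/5 = 1.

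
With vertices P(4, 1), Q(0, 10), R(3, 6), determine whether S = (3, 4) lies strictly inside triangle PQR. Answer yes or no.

Barycentric coordinates of S: (6/11, 2/11, 3/11).
The three coordinates are positive, positive, positive; a point is interior exactly when all three are positive.

yes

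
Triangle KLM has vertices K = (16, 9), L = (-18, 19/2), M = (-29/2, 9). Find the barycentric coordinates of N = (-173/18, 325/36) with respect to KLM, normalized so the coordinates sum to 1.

(1/6, 1/18, 7/9)

Signed area of the reference triangle: [KLM] = ½·(16·(19/2−9) + (-18)·(9−9) + (-29/2)·(9−(19/2))) = ½·(8 + 0 + 29/4) = 61/8.
[NLM] = ½·((-173/18)·(19/2−9) + (-18)·(9−(325/36)) + (-29/2)·(325/36−(19/2))) = ½·(-173/36 + 1/2 + 493/72) = 61/48, so the K-coordinate is (61/48)/(61/8) = 1/6.
[KNM] = ½·(16·(325/36−9) + (-173/18)·(9−9) + (-29/2)·(9−(325/36))) = ½·(4/9 + 0 + 29/72) = 61/144, so the L-coordinate is 1/18.
[KLN] = ½·(16·(19/2−(325/36)) + (-18)·(325/36−9) + (-173/18)·(9−(19/2))) = ½·(68/9 − 1/2 + 173/36) = 427/72, so the M-coordinate is 7/9.
Check: 1/6 + 1/18 + 7/9 = 1.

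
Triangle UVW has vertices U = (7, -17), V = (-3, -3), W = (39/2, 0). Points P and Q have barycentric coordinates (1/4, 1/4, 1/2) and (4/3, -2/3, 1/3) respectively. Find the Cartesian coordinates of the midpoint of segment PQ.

(343/24, -77/6)

Barycentric coordinates of the midpoint are the average: (19/24, -5/24, 5/12).
Converting: (19/24)·U + (-5/24)·V + (5/12)·W = (343/24, -77/6).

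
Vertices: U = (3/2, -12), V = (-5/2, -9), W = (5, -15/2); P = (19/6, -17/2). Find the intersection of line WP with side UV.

Barycentric coordinates of P with respect to UVW: (1/6, 1/6, 2/3).
On side UV the W-coordinate is zero; dropping P's W-weight 2/3 and renormalizing the remaining 1/6 : 1/6 gives weights 1/2, 1/2 on U, V.
Q = (1/2)·(3/2, -12) + (1/2)·(-5/2, -9) = (-1/2, -21/2).

(-1/2, -21/2)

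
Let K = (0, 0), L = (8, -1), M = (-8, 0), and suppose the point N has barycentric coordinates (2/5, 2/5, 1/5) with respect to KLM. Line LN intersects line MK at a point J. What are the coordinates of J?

(-8/3, 0)

Line LN meets MK where the L-coordinate vanishes; zeroing N's L-weight and renormalizing leaves M, K-weights 1/5 : 2/5 → (1/3, 2/3).
So J = (1/3)·M + (2/3)·K = (-8/3, 0).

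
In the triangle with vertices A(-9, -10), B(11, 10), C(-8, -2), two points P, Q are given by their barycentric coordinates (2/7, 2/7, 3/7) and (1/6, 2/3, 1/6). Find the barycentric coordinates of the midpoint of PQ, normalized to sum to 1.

Since both coordinate triples sum to 1, the midpoint's barycentrics are the componentwise average.
(2/7+1/6)/2 = 19/84; similarly 10/21 and 25/84.

(19/84, 10/21, 25/84)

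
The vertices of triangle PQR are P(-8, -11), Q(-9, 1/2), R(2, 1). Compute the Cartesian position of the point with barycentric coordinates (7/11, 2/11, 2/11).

(-70/11, -74/11)

S = (7/11)·P + (2/11)·Q + (2/11)·R.
x-coordinate: (7/11)·(-8) + (2/11)·(-9) + (2/11)·2 = -70/11.
y-coordinate: (7/11)·(-11) + (2/11)·(1/2) + (2/11)·1 = -74/11.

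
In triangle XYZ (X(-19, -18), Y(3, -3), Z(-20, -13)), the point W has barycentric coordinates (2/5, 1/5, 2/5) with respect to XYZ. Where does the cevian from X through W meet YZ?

Line XW meets YZ where the X-coordinate vanishes; zeroing W's X-weight and renormalizing leaves Y, Z-weights 1/5 : 2/5 → (1/3, 2/3).
So V = (1/3)·Y + (2/3)·Z = (-37/3, -29/3).

(-37/3, -29/3)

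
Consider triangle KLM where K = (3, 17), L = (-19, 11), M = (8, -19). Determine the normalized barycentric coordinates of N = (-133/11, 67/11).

(1/11, 8/11, 2/11)

Signed area of the reference triangle: [KLM] = ½·(3·(11−(-19)) + (-19)·(-19−17) + 8·(17−11)) = ½·(90 + 684 + 48) = 411.
[NLM] = ½·((-133/11)·(11−(-19)) + (-19)·(-19−(67/11)) + 8·(67/11−11)) = ½·(-3990/11 + 5244/11 − 432/11) = 411/11, so the K-coordinate is (411/11)/411 = 1/11.
[KNM] = ½·(3·(67/11−(-19)) + (-133/11)·(-19−17) + 8·(17−(67/11))) = ½·(828/11 + 4788/11 + 960/11) = 3288/11, so the L-coordinate is 8/11.
[KLN] = ½·(3·(11−(67/11)) + (-19)·(67/11−17) + (-133/11)·(17−11)) = ½·(162/11 + 2280/11 − 798/11) = 822/11, so the M-coordinate is 2/11.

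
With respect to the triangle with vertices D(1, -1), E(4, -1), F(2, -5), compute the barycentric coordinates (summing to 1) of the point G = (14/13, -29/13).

Signed area of the reference triangle: [DEF] = ½·(1·(-1−(-5)) + 4·(-5−(-1)) + 2·(-1−(-1))) = ½·(4 − 16 + 0) = -6.
[GEF] = ½·((14/13)·(-1−(-5)) + 4·(-5−(-29/13)) + 2·(-29/13−(-1))) = ½·(56/13 − 144/13 − 32/13) = -60/13, so the D-coordinate is (-60/13)/(-6) = 10/13.
[DGF] = ½·(1·(-29/13−(-5)) + (14/13)·(-5−(-1)) + 2·(-1−(-29/13))) = ½·(36/13 − 56/13 + 32/13) = 6/13, so the E-coordinate is -1/13.
[DEG] = ½·(1·(-1−(-29/13)) + 4·(-29/13−(-1)) + (14/13)·(-1−(-1))) = ½·(16/13 − 64/13 + 0) = -24/13, so the F-coordinate is 4/13.
Check: 10/13 − 1/13 + 4/13 = 1.

(10/13, -1/13, 4/13)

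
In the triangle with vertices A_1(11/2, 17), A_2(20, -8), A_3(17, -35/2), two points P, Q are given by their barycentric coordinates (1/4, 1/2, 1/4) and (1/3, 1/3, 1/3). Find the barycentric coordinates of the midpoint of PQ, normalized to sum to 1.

(7/24, 5/12, 7/24)

Since both coordinate triples sum to 1, the midpoint's barycentrics are the componentwise average.
(1/4+1/3)/2 = 7/24; similarly 5/12 and 7/24.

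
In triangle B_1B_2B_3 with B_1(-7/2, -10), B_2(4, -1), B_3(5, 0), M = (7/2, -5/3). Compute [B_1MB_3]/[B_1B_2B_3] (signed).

5/9

[B_1B_2B_3] = ½·((-7/2)·(-1−0) + 4·(0−(-10)) + 5·(-10−(-1))) = ½·(7/2 + 40 − 45) = -3/4.
[B_1MB_3] = ½·((-7/2)·(-5/3−0) + (7/2)·(0−(-10)) + 5·(-10−(-5/3))) = ½·(35/6 + 35 − 125/3) = -5/12, so the ratio is (-5/12)/(-3/4) = 5/9.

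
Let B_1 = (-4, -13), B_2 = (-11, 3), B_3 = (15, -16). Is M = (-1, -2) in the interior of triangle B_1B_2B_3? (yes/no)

Barycentric coordinates of M: (-60/283, 218/283, 125/283).
The three coordinates are negative, positive, positive; a point is interior exactly when all three are positive.

no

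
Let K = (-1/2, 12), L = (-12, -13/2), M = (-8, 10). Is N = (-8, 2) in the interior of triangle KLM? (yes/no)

yes

Barycentric coordinates of N: (128/463, 240/463, 95/463).
The three coordinates are positive, positive, positive; a point is interior exactly when all three are positive.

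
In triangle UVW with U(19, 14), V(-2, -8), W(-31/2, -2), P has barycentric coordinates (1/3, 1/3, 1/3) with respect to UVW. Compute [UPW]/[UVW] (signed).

1/3

The signed ratio [UPW]/[UVW] equals the barycentric coordinate of P at vertex V, which is 1/3.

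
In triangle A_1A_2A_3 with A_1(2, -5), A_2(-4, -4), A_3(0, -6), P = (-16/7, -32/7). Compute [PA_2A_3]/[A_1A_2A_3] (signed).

[A_1A_2A_3] = ½·(2·(-4−(-6)) + (-4)·(-6−(-5)) + 0·(-5−(-4))) = ½·(4 + 4 + 0) = 4.
[PA_2A_3] = ½·((-16/7)·(-4−(-6)) + (-4)·(-6−(-32/7)) + 0·(-32/7−(-4))) = ½·(-32/7 + 40/7 + 0) = 4/7, so the ratio is (4/7)/4 = 1/7.

1/7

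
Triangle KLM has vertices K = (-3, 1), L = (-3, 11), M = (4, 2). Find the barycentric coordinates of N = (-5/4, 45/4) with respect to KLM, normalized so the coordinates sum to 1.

Signed area of the reference triangle: [KLM] = ½·((-3)·(11−2) + (-3)·(2−1) + 4·(1−11)) = ½·(-27 − 3 − 40) = -35.
[NLM] = ½·((-5/4)·(11−2) + (-3)·(2−(45/4)) + 4·(45/4−11)) = ½·(-45/4 + 111/4 + 1) = 35/4, so the K-coordinate is (35/4)/(-35) = -1/4.
[KNM] = ½·((-3)·(45/4−2) + (-5/4)·(2−1) + 4·(1−(45/4))) = ½·(-111/4 − 5/4 − 41) = -35, so the L-coordinate is 1.
[KLN] = ½·((-3)·(11−(45/4)) + (-3)·(45/4−1) + (-5/4)·(1−11)) = ½·(3/4 − 123/4 + 25/2) = -35/4, so the M-coordinate is 1/4.
Check: -1/4 + 1 + 1/4 = 1.

(-1/4, 1, 1/4)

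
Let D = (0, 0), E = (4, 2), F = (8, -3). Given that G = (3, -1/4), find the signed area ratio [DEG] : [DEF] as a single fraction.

1/4

[DEF] = ½·(0·(2−(-3)) + 4·(-3−0) + 8·(0−2)) = ½·(0 − 12 − 16) = -14.
[DEG] = ½·(0·(2−(-1/4)) + 4·(-1/4−0) + 3·(0−2)) = ½·(0 − 1 − 6) = -7/2, so the ratio is (-7/2)/(-14) = 1/4.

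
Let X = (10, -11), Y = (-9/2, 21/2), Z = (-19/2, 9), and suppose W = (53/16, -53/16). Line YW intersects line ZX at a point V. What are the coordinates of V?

Barycentric coordinates of W with respect to XYZ: (5/8, 1/8, 1/4).
On side ZX the Y-coordinate is zero; dropping W's Y-weight 1/8 and renormalizing the remaining 1/4 : 5/8 gives weights 2/7, 5/7 on Z, X.
V = (2/7)·(-19/2, 9) + (5/7)·(10, -11) = (31/7, -37/7).

(31/7, -37/7)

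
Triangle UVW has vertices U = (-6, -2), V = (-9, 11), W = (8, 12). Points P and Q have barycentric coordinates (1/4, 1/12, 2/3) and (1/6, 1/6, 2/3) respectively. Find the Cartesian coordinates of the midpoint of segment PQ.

Barycentric coordinates of the midpoint are the average: (5/24, 1/8, 2/3).
Converting: (5/24)·U + (1/8)·V + (2/3)·W = (71/24, 215/24).

(71/24, 215/24)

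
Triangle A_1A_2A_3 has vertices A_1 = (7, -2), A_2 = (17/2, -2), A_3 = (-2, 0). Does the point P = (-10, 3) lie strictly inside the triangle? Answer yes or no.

Barycentric coordinates of P: (-31/6, 11/3, 5/2).
The three coordinates are negative, positive, positive; a point is interior exactly when all three are positive.

no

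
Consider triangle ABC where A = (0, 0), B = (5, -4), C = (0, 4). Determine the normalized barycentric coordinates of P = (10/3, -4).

Signed area of the reference triangle: [ABC] = ½·(0·(-4−4) + 5·(4−0) + 0·(0−(-4))) = ½·(0 + 20 + 0) = 10.
[PBC] = ½·((10/3)·(-4−4) + 5·(4−(-4)) + 0·(-4−(-4))) = ½·(-80/3 + 40 + 0) = 20/3, so the A-coordinate is (20/3)/10 = 2/3.
[APC] = ½·(0·(-4−4) + (10/3)·(4−0) + 0·(0−(-4))) = ½·(0 + 40/3 + 0) = 20/3, so the B-coordinate is 2/3.
[ABP] = ½·(0·(-4−(-4)) + 5·(-4−0) + (10/3)·(0−(-4))) = ½·(0 − 20 + 40/3) = -10/3, so the C-coordinate is -1/3.
Check: 2/3 + 2/3 − 1/3 = 1.

(2/3, 2/3, -1/3)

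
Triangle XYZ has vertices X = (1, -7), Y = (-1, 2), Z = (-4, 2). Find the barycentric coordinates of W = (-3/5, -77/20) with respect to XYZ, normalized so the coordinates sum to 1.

(13/20, 1/20, 3/10)

Signed area of the reference triangle: [XYZ] = ½·(1·(2−2) + (-1)·(2−(-7)) + (-4)·(-7−2)) = ½·(0 − 9 + 36) = 27/2.
[WYZ] = ½·((-3/5)·(2−2) + (-1)·(2−(-77/20)) + (-4)·(-77/20−2)) = ½·(0 − 117/20 + 117/5) = 351/40, so the X-coordinate is (351/40)/(27/2) = 13/20.
[XWZ] = ½·(1·(-77/20−2) + (-3/5)·(2−(-7)) + (-4)·(-7−(-77/20))) = ½·(-117/20 − 27/5 + 63/5) = 27/40, so the Y-coordinate is 1/20.
[XYW] = ½·(1·(2−(-77/20)) + (-1)·(-77/20−(-7)) + (-3/5)·(-7−2)) = ½·(117/20 − 63/20 + 27/5) = 81/20, so the Z-coordinate is 3/10.
Check: 13/20 + 1/20 + 3/10 = 1.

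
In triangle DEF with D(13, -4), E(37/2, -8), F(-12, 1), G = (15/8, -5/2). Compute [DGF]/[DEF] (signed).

1/4

[DEF] = ½·(13·(-8−1) + (37/2)·(1−(-4)) + (-12)·(-4−(-8))) = ½·(-117 + 185/2 − 48) = -145/4.
[DGF] = ½·(13·(-5/2−1) + (15/8)·(1−(-4)) + (-12)·(-4−(-5/2))) = ½·(-91/2 + 75/8 + 18) = -145/16, so the ratio is (-145/16)/(-145/4) = 1/4.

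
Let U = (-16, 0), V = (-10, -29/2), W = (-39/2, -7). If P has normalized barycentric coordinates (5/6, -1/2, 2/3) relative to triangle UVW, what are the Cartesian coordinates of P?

(-64/3, 31/12)

P = (5/6)·U + (-1/2)·V + (2/3)·W.
x-coordinate: (5/6)·(-16) + (-1/2)·(-10) + (2/3)·(-39/2) = -64/3.
y-coordinate: (5/6)·0 + (-1/2)·(-29/2) + (2/3)·(-7) = 31/12.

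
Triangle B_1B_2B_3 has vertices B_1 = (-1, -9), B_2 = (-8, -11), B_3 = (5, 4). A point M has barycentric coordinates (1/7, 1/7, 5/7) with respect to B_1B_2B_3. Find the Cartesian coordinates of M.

M = (1/7)·B_1 + (1/7)·B_2 + (5/7)·B_3.
x-coordinate: (1/7)·(-1) + (1/7)·(-8) + (5/7)·5 = 16/7.
y-coordinate: (1/7)·(-9) + (1/7)·(-11) + (5/7)·4 = 0.

(16/7, 0)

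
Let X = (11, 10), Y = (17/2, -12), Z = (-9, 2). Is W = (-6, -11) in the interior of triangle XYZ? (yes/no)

no

Barycentric coordinates of W: (-53/120, 71/105, 643/840).
The three coordinates are negative, positive, positive; a point is interior exactly when all three are positive.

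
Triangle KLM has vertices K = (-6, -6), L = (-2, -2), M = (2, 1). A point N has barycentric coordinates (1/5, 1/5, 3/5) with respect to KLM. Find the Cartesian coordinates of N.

N = (1/5)·K + (1/5)·L + (3/5)·M.
x-coordinate: (1/5)·(-6) + (1/5)·(-2) + (3/5)·2 = -2/5.
y-coordinate: (1/5)·(-6) + (1/5)·(-2) + (3/5)·1 = -1.

(-2/5, -1)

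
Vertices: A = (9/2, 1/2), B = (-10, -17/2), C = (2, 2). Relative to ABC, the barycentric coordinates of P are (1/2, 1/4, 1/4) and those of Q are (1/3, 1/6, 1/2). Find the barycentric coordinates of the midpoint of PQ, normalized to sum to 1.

Since both coordinate triples sum to 1, the midpoint's barycentrics are the componentwise average.
(1/2+1/3)/2 = 5/12; similarly 5/24 and 3/8.

(5/12, 5/24, 3/8)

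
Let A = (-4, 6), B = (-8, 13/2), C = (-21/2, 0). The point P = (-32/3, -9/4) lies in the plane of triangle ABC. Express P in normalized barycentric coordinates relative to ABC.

Signed area of the reference triangle: [ABC] = ½·((-4)·(13/2−0) + (-8)·(0−6) + (-21/2)·(6−(13/2))) = ½·(-26 + 48 + 21/4) = 109/8.
[PBC] = ½·((-32/3)·(13/2−0) + (-8)·(0−(-9/4)) + (-21/2)·(-9/4−(13/2))) = ½·(-208/3 − 18 + 735/8) = 109/48, so the A-coordinate is (109/48)/(109/8) = 1/6.
[APC] = ½·((-4)·(-9/4−0) + (-32/3)·(0−6) + (-21/2)·(6−(-9/4))) = ½·(9 + 64 − 693/8) = -109/16, so the B-coordinate is -1/2.
[ABP] = ½·((-4)·(13/2−(-9/4)) + (-8)·(-9/4−6) + (-32/3)·(6−(13/2))) = ½·(-35 + 66 + 16/3) = 109/6, so the C-coordinate is 4/3.

(1/6, -1/2, 4/3)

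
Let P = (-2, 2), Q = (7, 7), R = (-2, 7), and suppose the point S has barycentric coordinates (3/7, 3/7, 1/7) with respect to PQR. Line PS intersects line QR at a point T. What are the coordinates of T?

Line PS meets QR where the P-coordinate vanishes; zeroing S's P-weight and renormalizing leaves Q, R-weights 3/7 : 1/7 → (3/4, 1/4).
So T = (3/4)·Q + (1/4)·R = (19/4, 7).

(19/4, 7)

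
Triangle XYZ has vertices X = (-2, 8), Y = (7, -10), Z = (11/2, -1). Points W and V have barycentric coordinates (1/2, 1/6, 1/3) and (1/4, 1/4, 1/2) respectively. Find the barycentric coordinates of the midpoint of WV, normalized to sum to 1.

Since both coordinate triples sum to 1, the midpoint's barycentrics are the componentwise average.
(1/2+1/4)/2 = 3/8; similarly 5/24 and 5/12.

(3/8, 5/24, 5/12)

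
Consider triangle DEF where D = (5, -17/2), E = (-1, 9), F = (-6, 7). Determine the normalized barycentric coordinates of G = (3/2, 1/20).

Signed area of the reference triangle: [DEF] = ½·(5·(9−7) + (-1)·(7−(-17/2)) + (-6)·(-17/2−9)) = ½·(10 − 31/2 + 105) = 199/4.
[GEF] = ½·((3/2)·(9−7) + (-1)·(7−(1/20)) + (-6)·(1/20−9)) = ½·(3 − 139/20 + 537/10) = 199/8, so the D-coordinate is (199/8)/(199/4) = 1/2.
[DGF] = ½·(5·(1/20−7) + (3/2)·(7−(-17/2)) + (-6)·(-17/2−(1/20))) = ½·(-139/4 + 93/4 + 513/10) = 199/10, so the E-coordinate is 2/5.
[DEG] = ½·(5·(9−(1/20)) + (-1)·(1/20−(-17/2)) + (3/2)·(-17/2−9)) = ½·(179/4 − 171/20 − 105/4) = 199/40, so the F-coordinate is 1/10.

(1/2, 2/5, 1/10)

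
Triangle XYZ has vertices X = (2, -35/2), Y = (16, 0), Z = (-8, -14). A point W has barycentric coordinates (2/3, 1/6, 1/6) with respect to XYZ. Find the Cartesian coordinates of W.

W = (2/3)·X + (1/6)·Y + (1/6)·Z.
x-coordinate: (2/3)·2 + (1/6)·16 + (1/6)·(-8) = 8/3.
y-coordinate: (2/3)·(-35/2) + (1/6)·0 + (1/6)·(-14) = -14.

(8/3, -14)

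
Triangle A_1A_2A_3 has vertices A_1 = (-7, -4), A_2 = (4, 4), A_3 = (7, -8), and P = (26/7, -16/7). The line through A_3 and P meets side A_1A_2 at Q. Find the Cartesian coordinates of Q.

(5/4, 2)

Barycentric coordinates of P with respect to A_1A_2A_3: (1/7, 3/7, 3/7).
On side A_1A_2 the A_3-coordinate is zero; dropping P's A_3-weight 3/7 and renormalizing the remaining 1/7 : 3/7 gives weights 1/4, 3/4 on A_1, A_2.
Q = (1/4)·(-7, -4) + (3/4)·(4, 4) = (5/4, 2).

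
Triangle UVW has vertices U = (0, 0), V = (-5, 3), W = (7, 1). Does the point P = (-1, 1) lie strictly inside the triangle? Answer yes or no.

yes

Barycentric coordinates of P: (8/13, 4/13, 1/13).
The three coordinates are positive, positive, positive; a point is interior exactly when all three are positive.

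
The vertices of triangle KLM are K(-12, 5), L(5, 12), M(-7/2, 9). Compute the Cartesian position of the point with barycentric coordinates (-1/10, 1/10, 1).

N = (-1/10)·K + (1/10)·L + 1·M.
x-coordinate: (-1/10)·(-12) + (1/10)·5 + 1·(-7/2) = -9/5.
y-coordinate: (-1/10)·5 + (1/10)·12 + 1·9 = 97/10.

(-9/5, 97/10)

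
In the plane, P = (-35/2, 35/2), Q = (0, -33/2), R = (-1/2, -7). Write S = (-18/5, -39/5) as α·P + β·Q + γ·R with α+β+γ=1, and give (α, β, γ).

(1/5, 3/5, 1/5)

Signed area of the reference triangle: [PQR] = ½·((-35/2)·(-33/2−(-7)) + 0·(-7−(35/2)) + (-1/2)·(35/2−(-33/2))) = ½·(665/4 + 0 − 17) = 597/8.
[SQR] = ½·((-18/5)·(-33/2−(-7)) + 0·(-7−(-39/5)) + (-1/2)·(-39/5−(-33/2))) = ½·(171/5 + 0 − 87/20) = 597/40, so the P-coordinate is (597/40)/(597/8) = 1/5.
[PSR] = ½·((-35/2)·(-39/5−(-7)) + (-18/5)·(-7−(35/2)) + (-1/2)·(35/2−(-39/5))) = ½·(14 + 441/5 − 253/20) = 1791/40, so the Q-coordinate is 3/5.
[PQS] = ½·((-35/2)·(-33/2−(-39/5)) + 0·(-39/5−(35/2)) + (-18/5)·(35/2−(-33/2))) = ½·(609/4 + 0 − 612/5) = 597/40, so the R-coordinate is 1/5.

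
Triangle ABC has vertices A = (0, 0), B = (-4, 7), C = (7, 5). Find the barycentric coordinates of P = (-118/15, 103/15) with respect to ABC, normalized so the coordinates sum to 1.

Signed area of the reference triangle: [ABC] = ½·(0·(7−5) + (-4)·(5−0) + 7·(0−7)) = ½·(0 − 20 − 49) = -69/2.
[PBC] = ½·((-118/15)·(7−5) + (-4)·(5−(103/15)) + 7·(103/15−7)) = ½·(-236/15 + 112/15 − 14/15) = -23/5, so the A-coordinate is (-23/5)/(-69/2) = 2/15.
[APC] = ½·(0·(103/15−5) + (-118/15)·(5−0) + 7·(0−(103/15))) = ½·(0 − 118/3 − 721/15) = -437/10, so the B-coordinate is 19/15.
[ABP] = ½·(0·(7−(103/15)) + (-4)·(103/15−0) + (-118/15)·(0−7)) = ½·(0 − 412/15 + 826/15) = 69/5, so the C-coordinate is -2/5.
Check: 2/15 + 19/15 − 2/5 = 1.

(2/15, 19/15, -2/5)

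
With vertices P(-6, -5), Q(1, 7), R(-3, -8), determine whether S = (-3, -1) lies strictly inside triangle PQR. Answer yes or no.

Barycentric coordinates of S: (28/57, 7/19, 8/57).
The three coordinates are positive, positive, positive; a point is interior exactly when all three are positive.

yes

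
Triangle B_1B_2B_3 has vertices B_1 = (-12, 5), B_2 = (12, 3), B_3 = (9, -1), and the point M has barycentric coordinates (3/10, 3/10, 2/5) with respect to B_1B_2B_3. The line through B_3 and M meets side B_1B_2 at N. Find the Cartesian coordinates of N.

Line B_3M meets B_1B_2 where the B_3-coordinate vanishes; zeroing M's B_3-weight and renormalizing leaves B_1, B_2-weights 3/10 : 3/10 → (1/2, 1/2).
So N = (1/2)·B_1 + (1/2)·B_2 = (0, 4).

(0, 4)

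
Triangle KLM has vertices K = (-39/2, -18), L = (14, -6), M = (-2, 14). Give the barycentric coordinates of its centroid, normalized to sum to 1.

(1/3, 1/3, 1/3)

The centroid is the average of the vertices, so each weight is 1/3.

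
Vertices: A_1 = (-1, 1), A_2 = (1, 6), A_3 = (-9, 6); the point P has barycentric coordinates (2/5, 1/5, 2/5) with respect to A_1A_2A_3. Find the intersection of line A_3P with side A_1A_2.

Line A_3P meets A_1A_2 where the A_3-coordinate vanishes; zeroing P's A_3-weight and renormalizing leaves A_1, A_2-weights 2/5 : 1/5 → (2/3, 1/3).
So Q = (2/3)·A_1 + (1/3)·A_2 = (-1/3, 8/3).

(-1/3, 8/3)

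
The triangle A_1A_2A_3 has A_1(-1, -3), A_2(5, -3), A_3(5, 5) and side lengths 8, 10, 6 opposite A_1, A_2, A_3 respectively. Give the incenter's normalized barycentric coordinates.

(1/3, 5/12, 1/4)

The incenter has barycentric coordinates proportional to the opposite side lengths: (8 : 10 : 6).
Normalizing by 8+10+6 = 24 gives (1/3, 5/12, 1/4).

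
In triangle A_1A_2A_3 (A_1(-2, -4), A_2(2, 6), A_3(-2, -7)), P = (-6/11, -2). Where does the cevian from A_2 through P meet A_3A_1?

Barycentric coordinates of P with respect to A_1A_2A_3: (1/11, 4/11, 6/11).
On side A_3A_1 the A_2-coordinate is zero; dropping P's A_2-weight 4/11 and renormalizing the remaining 6/11 : 1/11 gives weights 6/7, 1/7 on A_3, A_1.
Q = (6/7)·(-2, -7) + (1/7)·(-2, -4) = (-2, -46/7).

(-2, -46/7)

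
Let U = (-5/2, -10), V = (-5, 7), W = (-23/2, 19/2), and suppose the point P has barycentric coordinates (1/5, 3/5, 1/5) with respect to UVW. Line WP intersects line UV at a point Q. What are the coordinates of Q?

Line WP meets UV where the W-coordinate vanishes; zeroing P's W-weight and renormalizing leaves U, V-weights 1/5 : 3/5 → (1/4, 3/4).
So Q = (1/4)·U + (3/4)·V = (-35/8, 11/4).

(-35/8, 11/4)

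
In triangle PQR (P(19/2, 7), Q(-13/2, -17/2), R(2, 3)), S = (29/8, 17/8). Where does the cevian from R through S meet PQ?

(25/6, 11/6)

Barycentric coordinates of S with respect to PQR: (1/2, 1/4, 1/4).
On side PQ the R-coordinate is zero; dropping S's R-weight 1/4 and renormalizing the remaining 1/2 : 1/4 gives weights 2/3, 1/3 on P, Q.
T = (2/3)·(19/2, 7) + (1/3)·(-13/2, -17/2) = (25/6, 11/6).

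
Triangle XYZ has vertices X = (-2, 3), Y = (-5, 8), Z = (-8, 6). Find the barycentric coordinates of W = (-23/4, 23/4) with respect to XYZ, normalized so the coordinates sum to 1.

(1/4, 1/4, 1/2)

Signed area of the reference triangle: [XYZ] = ½·((-2)·(8−6) + (-5)·(6−3) + (-8)·(3−8)) = ½·(-4 − 15 + 40) = 21/2.
[WYZ] = ½·((-23/4)·(8−6) + (-5)·(6−(23/4)) + (-8)·(23/4−8)) = ½·(-23/2 − 5/4 + 18) = 21/8, so the X-coordinate is (21/8)/(21/2) = 1/4.
[XWZ] = ½·((-2)·(23/4−6) + (-23/4)·(6−3) + (-8)·(3−(23/4))) = ½·(1/2 − 69/4 + 22) = 21/8, so the Y-coordinate is 1/4.
[XYW] = ½·((-2)·(8−(23/4)) + (-5)·(23/4−3) + (-23/4)·(3−8)) = ½·(-9/2 − 55/4 + 115/4) = 21/4, so the Z-coordinate is 1/2.
Check: 1/4 + 1/4 + 1/2 = 1.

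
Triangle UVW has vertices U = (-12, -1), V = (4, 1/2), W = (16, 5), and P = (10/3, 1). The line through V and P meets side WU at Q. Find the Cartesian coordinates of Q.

Barycentric coordinates of P with respect to UVW: (1/6, 2/3, 1/6).
On side WU the V-coordinate is zero; dropping P's V-weight 2/3 and renormalizing the remaining 1/6 : 1/6 gives weights 1/2, 1/2 on W, U.
Q = (1/2)·(16, 5) + (1/2)·(-12, -1) = (2, 2).

(2, 2)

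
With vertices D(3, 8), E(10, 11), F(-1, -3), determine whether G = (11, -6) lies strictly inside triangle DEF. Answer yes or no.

no

Barycentric coordinates of G: (-201/65, 144/65, 122/65).
The three coordinates are negative, positive, positive; a point is interior exactly when all three are positive.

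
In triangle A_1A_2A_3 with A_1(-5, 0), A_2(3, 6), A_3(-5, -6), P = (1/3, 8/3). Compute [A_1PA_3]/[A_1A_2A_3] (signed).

[A_1A_2A_3] = ½·((-5)·(6−(-6)) + 3·(-6−0) + (-5)·(0−6)) = ½·(-60 − 18 + 30) = -24.
[A_1PA_3] = ½·((-5)·(8/3−(-6)) + (1/3)·(-6−0) + (-5)·(0−(8/3))) = ½·(-130/3 − 2 + 40/3) = -16, so the ratio is (-16)/(-24) = 2/3.

2/3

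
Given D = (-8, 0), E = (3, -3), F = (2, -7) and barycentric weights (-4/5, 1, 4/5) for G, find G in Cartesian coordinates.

G = (-4/5)·D + 1·E + (4/5)·F.
x-coordinate: (-4/5)·(-8) + 1·3 + (4/5)·2 = 11.
y-coordinate: (-4/5)·0 + 1·(-3) + (4/5)·(-7) = -43/5.

(11, -43/5)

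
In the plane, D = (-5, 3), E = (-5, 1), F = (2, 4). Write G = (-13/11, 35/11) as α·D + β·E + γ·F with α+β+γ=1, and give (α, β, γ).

(3/11, 2/11, 6/11)

Signed area of the reference triangle: [DEF] = ½·((-5)·(1−4) + (-5)·(4−3) + 2·(3−1)) = ½·(15 − 5 + 4) = 7.
[GEF] = ½·((-13/11)·(1−4) + (-5)·(4−(35/11)) + 2·(35/11−1)) = ½·(39/11 − 45/11 + 48/11) = 21/11, so the D-coordinate is (21/11)/7 = 3/11.
[DGF] = ½·((-5)·(35/11−4) + (-13/11)·(4−3) + 2·(3−(35/11))) = ½·(45/11 − 13/11 − 4/11) = 14/11, so the E-coordinate is 2/11.
[DEG] = ½·((-5)·(1−(35/11)) + (-5)·(35/11−3) + (-13/11)·(3−1)) = ½·(120/11 − 10/11 − 26/11) = 42/11, so the F-coordinate is 6/11.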